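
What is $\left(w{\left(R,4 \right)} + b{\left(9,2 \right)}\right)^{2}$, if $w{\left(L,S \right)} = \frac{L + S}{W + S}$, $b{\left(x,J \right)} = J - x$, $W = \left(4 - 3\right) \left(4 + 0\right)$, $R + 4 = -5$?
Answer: $\frac{3721}{64} \approx 58.141$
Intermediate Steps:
$R = -9$ ($R = -4 - 5 = -9$)
$W = 4$ ($W = 1 \cdot 4 = 4$)
$w{\left(L,S \right)} = \frac{L + S}{4 + S}$
$\left(w{\left(R,4 \right)} + b{\left(9,2 \right)}\right)^{2} = \left(\frac{-9 + 4}{4 + 4} + \left(2 - 9\right)\right)^{2} = \left(\frac{1}{8} \left(-5\right) + \left(2 - 9\right)\right)^{2} = \left(\frac{1}{8} \left(-5\right) - 7\right)^{2} = \left(- \frac{5}{8} - 7\right)^{2} = \left(- \frac{61}{8}\right)^{2} = \frac{3721}{64}$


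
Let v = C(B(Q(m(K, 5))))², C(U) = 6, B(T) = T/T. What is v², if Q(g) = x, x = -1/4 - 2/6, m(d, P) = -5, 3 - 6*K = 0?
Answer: 1296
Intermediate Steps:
K = ½ (K = ½ - ⅙*0 = ½ + 0 = ½ ≈ 0.50000)
x = -7/12 (x = -1*¼ - 2*⅙ = -¼ - ⅓ = -7/12 ≈ -0.58333)
Q(g) = -7/12
B(T) = 1
v = 36 (v = 6² = 36)
v² = 36² = 1296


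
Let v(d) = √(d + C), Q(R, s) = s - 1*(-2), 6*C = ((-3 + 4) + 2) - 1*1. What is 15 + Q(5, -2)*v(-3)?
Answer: 15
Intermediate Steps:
C = ⅓ (C = (((-3 + 4) + 2) - 1*1)/6 = ((1 + 2) - 1)/6 = (3 - 1)/6 = (⅙)*2 = ⅓ ≈ 0.33333)
Q(R, s) = 2 + s (Q(R, s) = s + 2 = 2 + s)
v(d) = √(⅓ + d) (v(d) = √(d + ⅓) = √(⅓ + d))
15 + Q(5, -2)*v(-3) = 15 + (2 - 2)*(√(3 + 9*(-3))/3) = 15 + 0*(√(3 - 27)/3) = 15 + 0*(√(-24)/3) = 15 + 0*((2*I*√6)/3) = 15 + 0*(2*I*√6/3) = 15 + 0 = 15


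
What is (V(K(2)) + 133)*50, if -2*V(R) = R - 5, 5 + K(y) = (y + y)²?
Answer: 6500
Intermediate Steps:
K(y) = -5 + 4*y² (K(y) = -5 + (y + y)² = -5 + (2*y)² = -5 + 4*y²)
V(R) = 5/2 - R/2 (V(R) = -(R - 5)/2 = -(-5 + R)/2 = 5/2 - R/2)
(V(K(2)) + 133)*50 = ((5/2 - (-5 + 4*2²)/2) + 133)*50 = ((5/2 - (-5 + 4*4)/2) + 133)*50 = ((5/2 - (-5 + 16)/2) + 133)*50 = ((5/2 - ½*11) + 133)*50 = ((5/2 - 11/2) + 133)*50 = (-3 + 133)*50 = 130*50 = 6500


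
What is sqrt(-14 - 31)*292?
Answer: 876*I*sqrt(5) ≈ 1958.8*I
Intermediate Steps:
sqrt(-14 - 31)*292 = sqrt(-45)*292 = (3*I*sqrt(5))*292 = 876*I*sqrt(5)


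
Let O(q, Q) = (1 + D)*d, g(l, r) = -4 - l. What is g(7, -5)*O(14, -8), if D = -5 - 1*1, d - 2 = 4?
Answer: 330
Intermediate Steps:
d = 6 (d = 2 + 4 = 6)
D = -6 (D = -5 - 1 = -6)
O(q, Q) = -30 (O(q, Q) = (1 - 6)*6 = -5*6 = -30)
g(7, -5)*O(14, -8) = (-4 - 1*7)*(-30) = (-4 - 7)*(-30) = -11*(-30) = 330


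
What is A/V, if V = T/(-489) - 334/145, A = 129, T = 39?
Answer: -3048915/56327 ≈ -54.129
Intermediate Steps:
V = -56327/23635 (V = 39/(-489) - 334/145 = 39*(-1/489) - 334*1/145 = -13/163 - 334/145 = -56327/23635 ≈ -2.3832)
A/V = 129/(-56327/23635) = 129*(-23635/56327) = -3048915/56327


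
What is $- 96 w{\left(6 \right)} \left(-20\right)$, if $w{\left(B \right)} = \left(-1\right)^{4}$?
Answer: $1920$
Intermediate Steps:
$w{\left(B \right)} = 1$
$- 96 w{\left(6 \right)} \left(-20\right) = \left(-96\right) 1 \left(-20\right) = \left(-96\right) \left(-20\right) = 1920$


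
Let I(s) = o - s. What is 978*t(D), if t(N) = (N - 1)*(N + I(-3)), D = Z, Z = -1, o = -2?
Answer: 0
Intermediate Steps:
I(s) = -2 - s
D = -1
t(N) = (1 + N)*(-1 + N) (t(N) = (N - 1)*(N + (-2 - 1*(-3))) = (-1 + N)*(N + (-2 + 3)) = (-1 + N)*(N + 1) = (-1 + N)*(1 + N) = (1 + N)*(-1 + N))
978*t(D) = 978*(-1 + (-1)²) = 978*(-1 + 1) = 978*0 = 0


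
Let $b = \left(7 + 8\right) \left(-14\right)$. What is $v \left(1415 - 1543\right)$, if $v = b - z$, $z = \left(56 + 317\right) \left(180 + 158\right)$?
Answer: $16164352$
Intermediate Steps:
$z = 126074$ ($z = 373 \cdot 338 = 126074$)
$b = -210$ ($b = 15 \left(-14\right) = -210$)
$v = -126284$ ($v = -210 - 126074 = -126284$)
$v \left(1415 - 1543\right) = - 126284 \left(1415 - 1543\right) = \left(-126284\right) \left(-128\right) = 16164352$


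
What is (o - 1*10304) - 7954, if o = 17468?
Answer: -790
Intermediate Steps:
(o - 1*10304) - 7954 = (17468 - 1*10304) - 7954 = (17468 - 10304) - 7954 = 7164 - 7954 = -790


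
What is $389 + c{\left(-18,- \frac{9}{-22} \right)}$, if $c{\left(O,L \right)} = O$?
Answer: $371$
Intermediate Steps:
$389 + c{\left(-18,- \frac{9}{-22} \right)} = 389 - 18 = 371$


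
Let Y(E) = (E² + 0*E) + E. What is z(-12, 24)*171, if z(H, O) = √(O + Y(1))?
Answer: 171*√26 ≈ 871.93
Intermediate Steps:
Y(E) = E + E² (Y(E) = (E² + 0) + E = E² + E = E + E²)
z(H, O) = √(2 + O) (z(H, O) = √(O + 1*(1 + 1)) = √(O + 1*2) = √(O + 2) = √(2 + O))
z(-12, 24)*171 = √(2 + 24)*171 = √26*171 = 171*√26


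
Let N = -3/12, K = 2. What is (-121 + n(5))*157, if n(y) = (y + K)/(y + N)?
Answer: -356547/19 ≈ -18766.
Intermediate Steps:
N = -¼ (N = -3*1/12 = -¼ ≈ -0.25000)
n(y) = (2 + y)/(-¼ + y) (n(y) = (y + 2)/(y - ¼) = (2 + y)/(-¼ + y))
(-121 + n(5))*157 = (-121 + 4*(2 + 5)/(-1 + 4*5))*157 = (-121 + 4*7/(-1 + 20))*157 = (-121 + 4*7/19)*157 = (-121 + 4*(1/19)*7)*157 = (-121 + 28/19)*157 = -2271/19*157 = -356547/19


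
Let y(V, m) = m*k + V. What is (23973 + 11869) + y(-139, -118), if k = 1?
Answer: 35585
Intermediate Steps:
y(V, m) = V + m (y(V, m) = m*1 + V = m + V = V + m)
(23973 + 11869) + y(-139, -118) = (23973 + 11869) + (-139 - 118) = 35842 - 257 = 35585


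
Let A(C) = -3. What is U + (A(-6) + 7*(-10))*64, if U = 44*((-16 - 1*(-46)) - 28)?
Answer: -4584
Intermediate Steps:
U = 88 (U = 44*((-16 + 46) - 28) = 44*(30 - 28) = 44*2 = 88)
U + (A(-6) + 7*(-10))*64 = 88 + (-3 + 7*(-10))*64 = 88 + (-3 - 70)*64 = 88 - 73*64 = 88 - 4672 = -4584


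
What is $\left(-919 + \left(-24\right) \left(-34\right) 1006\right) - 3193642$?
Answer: $-2373665$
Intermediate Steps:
$\left(-919 + \left(-24\right) \left(-34\right) 1006\right) - 3193642 = \left(-919 + 816 \cdot 1006\right) - 3193642 = \left(-919 + 820896\right) - 3193642 = 819977 - 3193642 = -2373665$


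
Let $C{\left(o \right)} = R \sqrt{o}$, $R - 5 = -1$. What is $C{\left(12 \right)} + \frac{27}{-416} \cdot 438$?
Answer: $- \frac{5913}{208} + 8 \sqrt{3} \approx -14.571$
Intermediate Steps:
$R = 4$ ($R = 5 - 1 = 4$)
$C{\left(o \right)} = 4 \sqrt{o}$
$C{\left(12 \right)} + \frac{27}{-416} \cdot 438 = 4 \sqrt{12} + \frac{27}{-416} \cdot 438 = 4 \cdot 2 \sqrt{3} + 27 \left(- \frac{1}{416}\right) 438 = 8 \sqrt{3} - \frac{5913}{208} = - \frac{5913}{208} + 8 \sqrt{3}$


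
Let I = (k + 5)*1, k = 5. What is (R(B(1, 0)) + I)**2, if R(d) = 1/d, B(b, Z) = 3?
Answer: 961/9 ≈ 106.78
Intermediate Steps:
I = 10 (I = (5 + 5)*1 = 10*1 = 10)
(R(B(1, 0)) + I)**2 = (1/3 + 10)**2 = (31/3)**2 = 961/9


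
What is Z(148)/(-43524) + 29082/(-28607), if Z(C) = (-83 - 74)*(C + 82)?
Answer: -116383099/622545534 ≈ -0.18695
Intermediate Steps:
Z(C) = -12874 - 157*C (Z(C) = -157*(82 + C) = -12874 - 157*C)
Z(148)/(-43524) + 29082/(-28607) = (-12874 - 157*148)/(-43524) + 29082/(-28607) = (-12874 - 23236)*(-1/43524) + 29082*(-1/28607) = -36110*(-1/43524) - 29082/28607 = 18055/21762 - 29082/28607 = -116383099/622545534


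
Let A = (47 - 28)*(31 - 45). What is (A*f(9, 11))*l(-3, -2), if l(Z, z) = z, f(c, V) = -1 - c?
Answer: -5320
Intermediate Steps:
A = -266 (A = 19*(-14) = -266)
(A*f(9, 11))*l(-3, -2) = -266*(-1 - 1*9)*(-2) = -266*(-1 - 9)*(-2) = -266*(-10)*(-2) = 2660*(-2) = -5320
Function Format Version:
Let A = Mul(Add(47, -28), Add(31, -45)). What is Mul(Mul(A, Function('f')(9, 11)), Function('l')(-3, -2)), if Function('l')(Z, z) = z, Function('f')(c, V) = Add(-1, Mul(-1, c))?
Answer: -5320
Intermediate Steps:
A = -266 (A = Mul(19, -14) = -266)
Mul(Mul(A, Function('f')(9, 11)), Function('l')(-3, -2)) = Mul(Mul(-266, Add(-1, Mul(-1, 9))), -2) = Mul(Mul(-266, Add(-1, -9)), -2) = Mul(Mul(-266, -10), -2) = Mul(2660, -2) = -5320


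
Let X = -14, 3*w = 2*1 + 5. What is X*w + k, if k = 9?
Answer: -71/3 ≈ -23.667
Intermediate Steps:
w = 7/3 (w = (2*1 + 5)/3 = (2 + 5)/3 = (1/3)*7 = 7/3 ≈ 2.3333)
X*w + k = -14*7/3 + 9 = -98/3 + 9 = -71/3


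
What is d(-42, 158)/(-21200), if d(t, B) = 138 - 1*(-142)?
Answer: -7/530 ≈ -0.013208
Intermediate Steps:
d(t, B) = 280 (d(t, B) = 138 + 142 = 280)
d(-42, 158)/(-21200) = 280/(-21200) = 280*(-1/21200) = -7/530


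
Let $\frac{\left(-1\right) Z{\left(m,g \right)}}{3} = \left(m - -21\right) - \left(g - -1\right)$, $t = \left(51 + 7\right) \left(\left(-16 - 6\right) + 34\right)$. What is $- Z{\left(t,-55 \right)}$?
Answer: $2313$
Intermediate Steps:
$t = 696$ ($t = 58 \left(\left(-16 - 6\right) + 34\right) = 58 \left(-22 + 34\right) = 58 \cdot 12 = 696$)
$Z{\left(m,g \right)} = -60 - 3 m + 3 g$ ($Z{\left(m,g \right)} = - 3 \left(\left(m - -21\right) - \left(g - -1\right)\right) = - 3 \left(\left(m + 21\right) - \left(g + 1\right)\right) = - 3 \left(\left(21 + m\right) - \left(1 + g\right)\right) = - 3 \left(20 + m - g\right) = -60 - 3 m + 3 g$)
$- Z{\left(t,-55 \right)} = - (-60 - 2088 + 3 \left(-55\right)) = - (-60 - 2088 - 165) = \left(-1\right) \left(-2313\right) = 2313$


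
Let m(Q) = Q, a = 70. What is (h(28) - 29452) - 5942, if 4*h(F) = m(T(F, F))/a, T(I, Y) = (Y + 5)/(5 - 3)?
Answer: -19820607/560 ≈ -35394.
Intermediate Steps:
T(I, Y) = 5/2 + Y/2 (T(I, Y) = (5 + Y)/2 = (5 + Y)*(½) = 5/2 + Y/2)
h(F) = 1/112 + F/560 (h(F) = ((5/2 + F/2)/70)/4 = ((5/2 + F/2)*(1/70))/4 = (1/28 + F/140)/4 = 1/112 + F/560)
(h(28) - 29452) - 5942 = ((1/112 + (1/560)*28) - 29452) - 5942 = ((1/112 + 1/20) - 29452) - 5942 = (33/560 - 29452) - 5942 = -16493087/560 - 5942 = -19820607/560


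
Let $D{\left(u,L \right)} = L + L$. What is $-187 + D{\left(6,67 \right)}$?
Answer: $-53$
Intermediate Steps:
$D{\left(u,L \right)} = 2 L$
$-187 + D{\left(6,67 \right)} = -187 + 2 \cdot 67 = -187 + 134 = -53$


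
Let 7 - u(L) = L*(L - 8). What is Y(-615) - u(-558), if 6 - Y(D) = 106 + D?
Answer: 316336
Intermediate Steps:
Y(D) = -100 - D (Y(D) = 6 - (106 + D) = 6 + (-106 - D) = -100 - D)
u(L) = 7 - L*(-8 + L) (u(L) = 7 - L*(L - 8) = 7 - L*(-8 + L))
Y(-615) - u(-558) = (-100 - 1*(-615)) - (7 - 1*(-558)² + 8*(-558)) = (-100 + 615) - (7 - 1*311364 - 4464) = 515 - (7 - 311364 - 4464) = 515 - 1*(-315821) = 515 + 315821 = 316336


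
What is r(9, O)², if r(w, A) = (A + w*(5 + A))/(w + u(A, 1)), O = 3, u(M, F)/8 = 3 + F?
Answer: 5625/1681 ≈ 3.3462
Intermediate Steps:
u(M, F) = 24 + 8*F (u(M, F) = 8*(3 + F) = 24 + 8*F)
r(w, A) = (A + w*(5 + A))/(32 + w) (r(w, A) = (A + w*(5 + A))/(w + (24 + 8*1)) = (A + w*(5 + A))/(w + (24 + 8)) = (A + w*(5 + A))/(w + 32) = (A + w*(5 + A))/(32 + w))
r(9, O)² = ((3 + 5*9 + 3*9)/(32 + 9))² = ((3 + 45 + 27)/41)² = ((1/41)*75)² = (75/41)² = 5625/1681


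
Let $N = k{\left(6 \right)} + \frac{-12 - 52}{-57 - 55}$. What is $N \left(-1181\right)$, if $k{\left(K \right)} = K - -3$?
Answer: $- \frac{79127}{7} \approx -11304.0$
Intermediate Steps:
$k{\left(K \right)} = 3 + K$ ($k{\left(K \right)} = K + 3 = 3 + K$)
$N = \frac{67}{7}$ ($N = \left(3 + 6\right) + \frac{-12 - 52}{-57 - 55} = 9 - \frac{64}{-112} = 9 - - \frac{4}{7} = 9 + \frac{4}{7} = \frac{67}{7} \approx 9.5714$)
$N \left(-1181\right) = \frac{67}{7} \left(-1181\right) = - \frac{79127}{7}$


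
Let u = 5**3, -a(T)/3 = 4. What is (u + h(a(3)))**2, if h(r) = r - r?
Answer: 15625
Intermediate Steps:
a(T) = -12 (a(T) = -3*4 = -12)
h(r) = 0
u = 125
(u + h(a(3)))**2 = (125 + 0)**2 = 125**2 = 15625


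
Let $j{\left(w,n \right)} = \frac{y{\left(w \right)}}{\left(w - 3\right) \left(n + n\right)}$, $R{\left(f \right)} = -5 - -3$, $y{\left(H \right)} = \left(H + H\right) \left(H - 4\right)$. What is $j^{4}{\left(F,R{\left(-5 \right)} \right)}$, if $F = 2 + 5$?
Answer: $\frac{194481}{4096} \approx 47.481$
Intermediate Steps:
$y{\left(H \right)} = 2 H \left(-4 + H\right)$
$F = 7$
$R{\left(f \right)} = -2$ ($R{\left(f \right)} = -5 + 3 = -2$)
$j{\left(w,n \right)} = \frac{w \left(-4 + w\right)}{n \left(-3 + w\right)}$ ($j{\left(w,n \right)} = \frac{2 w \left(-4 + w\right)}{\left(w - 3\right) \left(n + n\right)} = \frac{2 w \left(-4 + w\right)}{\left(-3 + w\right) 2 n} = \frac{2 w \left(-4 + w\right)}{2 n \left(-3 + w\right)} = 2 w \left(-4 + w\right) \frac{1}{2 n \left(-3 + w\right)} = \frac{w \left(-4 + w\right)}{n \left(-3 + w\right)}$)
$j^{4}{\left(F,R{\left(-5 \right)} \right)} = \left(\frac{7 \left(-4 + 7\right)}{\left(-2\right) \left(-3 + 7\right)}\right)^{4} = \left(7 \left(- \frac{1}{2}\right) \frac{1}{4} \cdot 3\right)^{4} = \left(- \frac{21}{8}\right)^{4} = \frac{194481}{4096}$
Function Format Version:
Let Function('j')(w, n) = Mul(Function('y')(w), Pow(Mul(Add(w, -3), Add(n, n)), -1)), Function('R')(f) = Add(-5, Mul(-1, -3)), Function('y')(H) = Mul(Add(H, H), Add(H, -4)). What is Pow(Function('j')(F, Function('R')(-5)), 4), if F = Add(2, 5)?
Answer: Rational(194481, 4096) ≈ 47.481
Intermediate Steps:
Function('y')(H) = Mul(2, H, Add(-4, H)) (Function('y')(H) = Mul(Mul(2, H), Add(-4, H)) = Mul(2, H, Add(-4, H)))
F = 7
Function('R')(f) = -2 (Function('R')(f) = Add(-5, 3) = -2)
Function('j')(w, n) = Mul(w, Pow(n, -1), Pow(Add(-3, w), -1), Add(-4, w)) (Function('j')(w, n) = Mul(Mul(2, w, Add(-4, w)), Pow(Mul(Add(w, -3), Add(n, n)), -1)) = Mul(Mul(2, w, Add(-4, w)), Pow(Mul(Add(-3, w), Mul(2, n)), -1)) = Mul(Mul(2, w, Add(-4, w)), Pow(Mul(2, n, Add(-3, w)), -1)) = Mul(Mul(2, w, Add(-4, w)), Mul(Rational(1, 2), Pow(n, -1), Pow(Add(-3, w), -1))) = Mul(w, Pow(n, -1), Pow(Add(-3, w), -1), Add(-4, w)))
Pow(Function('j')(F, Function('R')(-5)), 4) = Pow(Mul(7, Pow(-2, -1), Pow(Add(-3, 7), -1), Add(-4, 7)), 4) = Pow(Mul(7, Rational(-1, 2), Pow(4, -1), 3), 4) = Pow(Mul(7, Rational(-1, 2), Rational(1, 4), 3), 4) = Pow(Rational(-21, 8), 4) = Rational(194481, 4096)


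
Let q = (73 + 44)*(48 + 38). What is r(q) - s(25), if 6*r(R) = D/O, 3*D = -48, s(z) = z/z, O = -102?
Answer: -149/153 ≈ -0.97386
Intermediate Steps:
q = 10062 (q = 117*86 = 10062)
s(z) = 1
D = -16 (D = (⅓)*(-48) = -16)
r(R) = 4/153 (r(R) = (-16/(-102))/6 = (-16*(-1/102))/6 = (⅙)*(8/51) = 4/153)
r(q) - s(25) = 4/153 - 1*1 = 4/153 - 1 = -149/153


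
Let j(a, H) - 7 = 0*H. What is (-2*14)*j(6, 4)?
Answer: -196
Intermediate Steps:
j(a, H) = 7 (j(a, H) = 7 + 0*H = 7 + 0 = 7)
(-2*14)*j(6, 4) = -2*14*7 = -28*7 = -196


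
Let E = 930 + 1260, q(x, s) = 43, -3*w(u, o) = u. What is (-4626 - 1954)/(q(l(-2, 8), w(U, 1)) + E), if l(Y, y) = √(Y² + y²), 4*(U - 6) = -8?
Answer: -940/319 ≈ -2.9467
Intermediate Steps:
U = 4 (U = 6 + (¼)*(-8) = 6 - 2 = 4)
w(u, o) = -u/3
E = 2190
(-4626 - 1954)/(q(l(-2, 8), w(U, 1)) + E) = (-4626 - 1954)/(43 + 2190) = -6580/2233 = -6580*1/2233 = -940/319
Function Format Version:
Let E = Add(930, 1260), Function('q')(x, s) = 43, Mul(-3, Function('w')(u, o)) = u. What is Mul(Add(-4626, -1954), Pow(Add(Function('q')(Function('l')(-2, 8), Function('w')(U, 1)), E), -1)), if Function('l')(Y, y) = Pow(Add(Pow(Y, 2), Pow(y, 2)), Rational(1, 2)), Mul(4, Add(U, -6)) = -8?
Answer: Rational(-940, 319) ≈ -2.9467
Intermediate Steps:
U = 4 (U = Add(6, Mul(Rational(1, 4), -8)) = Add(6, -2) = 4)
Function('w')(u, o) = Mul(Rational(-1, 3), u)
E = 2190
Mul(Add(-4626, -1954), Pow(Add(Function('q')(Function('l')(-2, 8), Function('w')(U, 1)), E), -1)) = Mul(Add(-4626, -1954), Pow(Add(43, 2190), -1)) = Mul(-6580, Pow(2233, -1)) = Mul(-6580, Rational(1, 2233)) = Rational(-940, 319)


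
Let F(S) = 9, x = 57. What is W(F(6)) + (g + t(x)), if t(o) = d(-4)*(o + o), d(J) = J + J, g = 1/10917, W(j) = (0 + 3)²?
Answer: -9858050/10917 ≈ -903.00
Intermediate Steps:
W(j) = 9 (W(j) = 3² = 9)
g = 1/10917 ≈ 9.1600e-5
d(J) = 2*J
t(o) = -16*o (t(o) = (2*(-4))*(o + o) = -16*o)
W(F(6)) + (g + t(x)) = 9 + (1/10917 - 16*57) = 9 + (1/10917 - 912) = 9 - 9956303/10917 = -9858050/10917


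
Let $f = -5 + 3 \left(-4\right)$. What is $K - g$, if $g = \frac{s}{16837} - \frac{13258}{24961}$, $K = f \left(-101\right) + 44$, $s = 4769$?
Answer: $\frac{740196762614}{420268357} \approx 1761.2$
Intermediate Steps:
$f = -17$ ($f = -5 - 12 = -17$)
$K = 1761$ ($K = \left(-17\right) \left(-101\right) + 44 = 1717 + 44 = 1761$)
$g = - \frac{104185937}{420268357}$ ($g = \frac{4769}{16837} - \frac{13258}{24961} = - \frac{104185937}{420268357} \approx -0.2479$)
$K - g = 1761 - - \frac{104185937}{420268357} = 1761 + \frac{104185937}{420268357} = \frac{740196762614}{420268357}$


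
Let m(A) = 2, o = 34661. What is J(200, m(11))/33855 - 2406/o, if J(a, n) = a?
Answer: -14904586/234689631 ≈ -0.063508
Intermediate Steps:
J(200, m(11))/33855 - 2406/o = 200/33855 - 2406/34661 = 200*(1/33855) - 2406*1/34661 = 40/6771 - 2406/34661 = -14904586/234689631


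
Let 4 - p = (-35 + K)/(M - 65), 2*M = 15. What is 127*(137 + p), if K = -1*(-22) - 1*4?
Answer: 2054987/115 ≈ 17869.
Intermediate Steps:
M = 15/2 (M = (½)*15 = 15/2 ≈ 7.5000)
K = 18 (K = 22 - 4 = 18)
p = 426/115 (p = 4 - (-35 + 18)/(15/2 - 65) = 4 - (-17)/(-115/2) = 4 - (-17)*(-2)/115 = 4 - 1*34/115 = 4 - 34/115 = 426/115 ≈ 3.7043)
127*(137 + p) = 127*(137 + 426/115) = 127*(16181/115) = 2054987/115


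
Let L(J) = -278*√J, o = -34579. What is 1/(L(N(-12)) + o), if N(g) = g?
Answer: I/(-34579*I + 556*√3) ≈ -2.8897e-5 + 8.0477e-7*I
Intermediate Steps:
1/(L(N(-12)) + o) = 1/(-556*I*√3 - 34579) = 1/(-34579 - 556*I*√3)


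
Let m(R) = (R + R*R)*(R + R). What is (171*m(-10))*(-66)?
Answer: 20314800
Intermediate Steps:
m(R) = 2*R*(R + R²) (m(R) = (R + R²)*(2*R) = 2*R*(R + R²))
(171*m(-10))*(-66) = (171*(2*(-10)²*(1 - 10)))*(-66) = (171*(2*100*(-9)))*(-66) = (171*(-1800))*(-66) = -307800*(-66) = 20314800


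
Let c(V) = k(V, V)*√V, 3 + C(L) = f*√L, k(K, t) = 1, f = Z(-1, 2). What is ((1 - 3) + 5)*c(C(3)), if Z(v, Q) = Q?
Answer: 3*√(-3 + 2*√3) ≈ 2.0438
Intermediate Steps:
f = 2
C(L) = -3 + 2*√L
c(V) = √V (c(V) = 1*√V = √V)
((1 - 3) + 5)*c(C(3)) = ((1 - 3) + 5)*√(-3 + 2*√3) = (-2 + 5)*√(-3 + 2*√3) = 3*√(-3 + 2*√3)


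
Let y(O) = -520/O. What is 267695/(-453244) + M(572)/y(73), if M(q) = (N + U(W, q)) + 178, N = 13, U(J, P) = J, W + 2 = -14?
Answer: -296469675/11784344 ≈ -25.158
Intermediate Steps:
W = -16 (W = -2 - 14 = -16)
M(q) = 175 (M(q) = (13 - 16) + 178 = -3 + 178 = 175)
267695/(-453244) + M(572)/y(73) = 267695/(-453244) + 175/((-520/73)) = 267695*(-1/453244) + 175/((-520*1/73)) = -267695/453244 + 175/(-520/73) = -267695/453244 + 175*(-73/520) = -267695/453244 - 2555/104 = -296469675/11784344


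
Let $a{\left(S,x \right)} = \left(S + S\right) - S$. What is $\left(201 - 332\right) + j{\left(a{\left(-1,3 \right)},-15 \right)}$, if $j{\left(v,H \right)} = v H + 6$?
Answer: $-110$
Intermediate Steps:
$a{\left(S,x \right)} = S$ ($a{\left(S,x \right)} = 2 S - S = S$)
$j{\left(v,H \right)} = 6 + H v$ ($j{\left(v,H \right)} = H v + 6 = 6 + H v$)
$\left(201 - 332\right) + j{\left(a{\left(-1,3 \right)},-15 \right)} = \left(201 - 332\right) + \left(6 - -15\right) = -131 + \left(6 + 15\right) = -131 + 21 = -110$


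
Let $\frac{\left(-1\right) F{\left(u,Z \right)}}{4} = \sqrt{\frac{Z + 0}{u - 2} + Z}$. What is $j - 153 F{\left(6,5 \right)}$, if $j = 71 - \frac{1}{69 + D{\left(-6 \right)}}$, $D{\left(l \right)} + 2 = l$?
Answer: $\frac{97660}{61} \approx 1601.0$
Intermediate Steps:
$D{\left(l \right)} = -2 + l$
$F{\left(u,Z \right)} = - 4 \sqrt{Z + \frac{Z}{-2 + u}}$ ($F{\left(u,Z \right)} = - 4 \sqrt{\frac{Z + 0}{u - 2} + Z} = - 4 \sqrt{\frac{Z}{-2 + u} + Z} = - 4 \sqrt{Z + \frac{Z}{-2 + u}}$)
$j = \frac{4330}{61}$ ($j = 71 - \frac{1}{69 - 8} = 71 - \frac{1}{61} = \frac{4330}{61} \approx 70.984$)
$j - 153 F{\left(6,5 \right)} = \frac{4330}{61} - 153 \left(- 4 \sqrt{\frac{5 \left(-1 + 6\right)}{-2 + 6}}\right) = \frac{4330}{61} - 153 \left(- 4 \sqrt{5 \cdot \frac{1}{4} \cdot 5}\right) = \frac{4330}{61} - 153 \left(- 4 \sqrt{\frac{25}{4}}\right) = \frac{4330}{61} - 153 \left(\left(-4\right) \frac{5}{2}\right) = \frac{4330}{61} - -1530 = \frac{4330}{61} + 1530 = \frac{97660}{61}$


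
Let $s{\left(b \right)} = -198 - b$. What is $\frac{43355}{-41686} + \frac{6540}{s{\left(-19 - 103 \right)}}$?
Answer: $- \frac{3630545}{41686} \approx -87.093$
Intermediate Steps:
$\frac{43355}{-41686} + \frac{6540}{s{\left(-19 - 103 \right)}} = \frac{43355}{-41686} + \frac{6540}{-198 - \left(-19 - 103\right)} = 43355 \left(- \frac{1}{41686}\right) + \frac{6540}{-198 - -122} = - \frac{43355}{41686} + \frac{6540}{-198 + 122} = - \frac{43355}{41686} + \frac{6540}{-76} = - \frac{43355}{41686} + 6540 \left(- \frac{1}{76}\right) = - \frac{43355}{41686} - \frac{1635}{19} = - \frac{3630545}{41686}$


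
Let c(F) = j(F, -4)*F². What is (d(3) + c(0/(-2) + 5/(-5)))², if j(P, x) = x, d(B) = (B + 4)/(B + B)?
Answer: 289/36 ≈ 8.0278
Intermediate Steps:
d(B) = (4 + B)/(2*B) (d(B) = (4 + B)/((2*B)) = (4 + B)*(1/(2*B)) = (4 + B)/(2*B))
c(F) = -4*F²
(d(3) + c(0/(-2) + 5/(-5)))² = ((½)*(4 + 3)/3 - 4*(0/(-2) + 5/(-5))²)² = ((½)*(⅓)*7 - 4*(0*(-½) + 5*(-⅕))²)² = (7/6 - 4*(0 - 1)²)² = (7/6 - 4*(-1)²)² = (7/6 - 4*1)² = (7/6 - 4)² = (-17/6)² = 289/36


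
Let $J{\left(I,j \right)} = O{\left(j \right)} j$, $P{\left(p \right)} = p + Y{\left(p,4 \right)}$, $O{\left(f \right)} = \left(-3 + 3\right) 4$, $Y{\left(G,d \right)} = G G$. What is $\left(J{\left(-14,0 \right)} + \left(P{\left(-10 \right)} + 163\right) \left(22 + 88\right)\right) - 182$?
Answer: $27648$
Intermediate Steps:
$Y{\left(G,d \right)} = G^{2}$
$O{\left(f \right)} = 0$ ($O{\left(f \right)} = 0 \cdot 4 = 0$)
$P{\left(p \right)} = p + p^{2}$
$J{\left(I,j \right)} = 0$ ($J{\left(I,j \right)} = 0 j = 0$)
$\left(J{\left(-14,0 \right)} + \left(P{\left(-10 \right)} + 163\right) \left(22 + 88\right)\right) - 182 = \left(0 + \left(- 10 \left(1 - 10\right) + 163\right) \left(22 + 88\right)\right) - 182 = \left(0 + \left(\left(-10\right) \left(-9\right) + 163\right) 110\right) - 182 = \left(0 + \left(90 + 163\right) 110\right) - 182 = \left(0 + 253 \cdot 110\right) - 182 = \left(0 + 27830\right) - 182 = 27830 - 182 = 27648$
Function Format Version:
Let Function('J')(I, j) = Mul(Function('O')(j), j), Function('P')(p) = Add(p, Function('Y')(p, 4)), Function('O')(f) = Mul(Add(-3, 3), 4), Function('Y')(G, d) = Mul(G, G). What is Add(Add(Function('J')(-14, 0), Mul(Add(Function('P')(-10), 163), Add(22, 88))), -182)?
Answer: 27648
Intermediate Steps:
Function('Y')(G, d) = Pow(G, 2)
Function('O')(f) = 0 (Function('O')(f) = Mul(0, 4) = 0)
Function('P')(p) = Add(p, Pow(p, 2))
Function('J')(I, j) = 0 (Function('J')(I, j) = Mul(0, j) = 0)
Add(Add(Function('J')(-14, 0), Mul(Add(Function('P')(-10), 163), Add(22, 88))), -182) = Add(Add(0, Mul(Add(Mul(-10, Add(1, -10)), 163), Add(22, 88))), -182) = Add(Add(0, Mul(Add(Mul(-10, -9), 163), 110)), -182) = Add(Add(0, Mul(Add(90, 163), 110)), -182) = Add(Add(0, Mul(253, 110)), -182) = Add(Add(0, 27830), -182) = Add(27830, -182) = 27648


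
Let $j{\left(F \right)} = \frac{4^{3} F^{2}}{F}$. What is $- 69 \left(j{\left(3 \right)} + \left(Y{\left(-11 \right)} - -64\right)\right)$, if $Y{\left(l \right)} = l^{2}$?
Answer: $-26013$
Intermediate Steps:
$j{\left(F \right)} = 64 F$ ($j{\left(F \right)} = \frac{64 F^{2}}{F} = 64 F$)
$- 69 \left(j{\left(3 \right)} + \left(Y{\left(-11 \right)} - -64\right)\right) = - 69 \left(64 \cdot 3 + \left(\left(-11\right)^{2} - -64\right)\right) = - 69 \left(192 + \left(121 + 64\right)\right) = - 69 \left(192 + 185\right) = \left(-69\right) 377 = -26013$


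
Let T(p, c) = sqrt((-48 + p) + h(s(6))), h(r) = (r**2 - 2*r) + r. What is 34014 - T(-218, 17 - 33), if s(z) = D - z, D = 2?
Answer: 34014 - I*sqrt(246) ≈ 34014.0 - 15.684*I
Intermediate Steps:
s(z) = 2 - z
h(r) = r**2 - r
T(p, c) = sqrt(-28 + p) (T(p, c) = sqrt((-48 + p) + (2 - 1*6)*(-1 + (2 - 1*6))) = sqrt((-48 + p) + (2 - 6)*(-1 + (2 - 6))) = sqrt((-48 + p) - 4*(-1 - 4)) = sqrt((-48 + p) - 4*(-5)) = sqrt((-48 + p) + 20) = sqrt(-28 + p))
34014 - T(-218, 17 - 33) = 34014 - sqrt(-28 - 218) = 34014 - sqrt(-246) = 34014 - I*sqrt(246)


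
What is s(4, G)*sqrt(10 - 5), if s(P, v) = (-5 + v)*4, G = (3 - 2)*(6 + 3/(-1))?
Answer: -8*sqrt(5) ≈ -17.889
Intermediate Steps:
G = 3 (G = 1*(6 + 3*(-1)) = 1*(6 - 3) = 1*3 = 3)
s(P, v) = -20 + 4*v
s(4, G)*sqrt(10 - 5) = (-20 + 4*3)*sqrt(10 - 5) = (-20 + 12)*sqrt(5) = -8*sqrt(5)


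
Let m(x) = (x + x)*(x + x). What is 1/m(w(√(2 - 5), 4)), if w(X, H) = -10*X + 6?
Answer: I/(96*(-11*I + 5*√3)) ≈ -0.00058461 + 0.00046026*I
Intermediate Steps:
w(X, H) = 6 - 10*X
m(x) = 4*x² (m(x) = (2*x)*(2*x) = 4*x²)
1/m(w(√(2 - 5), 4)) = 1/(4*(6 - 10*√(2 - 5))²) = 1/(4*(6 - 10*I*√3)²)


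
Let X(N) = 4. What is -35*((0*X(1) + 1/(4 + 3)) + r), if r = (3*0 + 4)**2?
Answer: -565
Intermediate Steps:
r = 16 (r = (0 + 4)**2 = 4**2 = 16)
-35*((0*X(1) + 1/(4 + 3)) + r) = -35*((0*4 + 1/(4 + 3)) + 16) = -35*((0 + 1/7) + 16) = -35*(1/7 + 16) = -35*113/7 = -565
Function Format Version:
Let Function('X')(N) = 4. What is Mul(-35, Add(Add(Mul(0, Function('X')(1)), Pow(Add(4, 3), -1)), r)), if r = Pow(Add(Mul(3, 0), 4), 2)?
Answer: -565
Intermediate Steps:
r = 16 (r = Pow(Add(0, 4), 2) = Pow(4, 2) = 16)
Mul(-35, Add(Add(Mul(0, Function('X')(1)), Pow(Add(4, 3), -1)), r)) = Mul(-35, Add(Add(Mul(0, 4), Pow(Add(4, 3), -1)), 16)) = Mul(-35, Add(Add(0, Pow(7, -1)), 16)) = Mul(-35, Add(Add(0, Rational(1, 7)), 16)) = Mul(-35, Add(Rational(1, 7), 16)) = Mul(-35, Rational(113, 7)) = -565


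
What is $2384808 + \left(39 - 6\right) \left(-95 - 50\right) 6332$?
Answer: $-27913812$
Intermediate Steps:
$2384808 + \left(39 - 6\right) \left(-95 - 50\right) 6332 = 2384808 + 33 \left(-145\right) 6332 = 2384808 - 30298620 = -27913812$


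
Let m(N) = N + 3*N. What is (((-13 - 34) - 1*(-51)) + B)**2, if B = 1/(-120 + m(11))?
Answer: 91809/5776 ≈ 15.895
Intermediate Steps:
m(N) = 4*N
B = -1/76 (B = 1/(-120 + 4*11) = 1/(-120 + 44) = 1/(-76) = -1/76 ≈ -0.013158)
(((-13 - 34) - 1*(-51)) + B)**2 = (((-13 - 34) - 1*(-51)) - 1/76)**2 = ((-47 + 51) - 1/76)**2 = (4 - 1/76)**2 = (303/76)**2 = 91809/5776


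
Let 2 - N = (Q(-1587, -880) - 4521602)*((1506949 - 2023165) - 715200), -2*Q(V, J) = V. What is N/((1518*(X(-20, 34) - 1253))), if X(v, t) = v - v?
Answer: 2783497959917/951027 ≈ 2.9268e+6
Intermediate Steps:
Q(V, J) = -V/2
X(v, t) = 0
N = -5566995919834 (N = 2 - (-½*(-1587) - 4521602)*((1506949 - 2023165) - 715200) = 2 - (1587/2 - 4521602)*(-516216 - 715200) = 2 - (-9041617)*(-1231416)/2 = 2 - 1*5566995919836 = 2 - 5566995919836 = -5566995919834)
N/((1518*(X(-20, 34) - 1253))) = -5566995919834*1/(1518*(0 - 1253)) = -5566995919834/(1518*(-1253)) = -5566995919834/(-1902054) = -5566995919834*(-1/1902054) = 2783497959917/951027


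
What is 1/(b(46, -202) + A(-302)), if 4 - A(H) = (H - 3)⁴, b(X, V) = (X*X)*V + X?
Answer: -1/8654078007 ≈ -1.1555e-10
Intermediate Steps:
b(X, V) = X + V*X² (b(X, V) = X²*V + X = V*X² + X = X + V*X²)
A(H) = 4 - (-3 + H)⁴ (A(H) = 4 - (H - 3)⁴ = 4 - (-3 + H)⁴)
1/(b(46, -202) + A(-302)) = 1/(46*(1 - 202*46) + (4 - (-3 - 302)⁴)) = 1/(46*(1 - 9292) + (4 - 1*(-305)⁴)) = 1/(46*(-9291) + (4 - 1*8653650625)) = 1/(-427386 + (4 - 8653650625)) = 1/(-427386 - 8653650621) = 1/(-8654078007) = -1/8654078007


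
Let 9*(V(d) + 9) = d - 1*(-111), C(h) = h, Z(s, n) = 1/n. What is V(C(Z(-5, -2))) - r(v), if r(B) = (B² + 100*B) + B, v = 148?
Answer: -663277/18 ≈ -36849.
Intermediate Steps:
V(d) = 10/3 + d/9 (V(d) = -9 + (d - 1*(-111))/9 = -9 + (d + 111)/9 = -9 + (111 + d)/9 = -9 + (37/3 + d/9) = 10/3 + d/9)
r(B) = B² + 101*B
V(C(Z(-5, -2))) - r(v) = (10/3 + (⅑)/(-2)) - 148*(101 + 148) = (10/3 + (⅑)*(-½)) - 148*249 = (10/3 - 1/18) - 1*36852 = 59/18 - 36852 = -663277/18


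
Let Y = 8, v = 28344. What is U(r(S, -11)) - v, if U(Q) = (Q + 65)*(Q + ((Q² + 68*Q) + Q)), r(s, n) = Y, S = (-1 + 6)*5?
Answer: 17208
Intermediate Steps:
S = 25 (S = 5*5 = 25)
r(s, n) = 8
U(Q) = (65 + Q)*(Q² + 70*Q) (U(Q) = (65 + Q)*(Q + (Q² + 69*Q)) = (65 + Q)*(Q² + 70*Q))
U(r(S, -11)) - v = 8*(4550 + 8² + 135*8) - 1*28344 = 8*(4550 + 64 + 1080) - 28344 = 8*5694 - 28344 = 45552 - 28344 = 17208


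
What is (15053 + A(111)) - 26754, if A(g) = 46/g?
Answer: -1298765/111 ≈ -11701.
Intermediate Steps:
(15053 + A(111)) - 26754 = (15053 + 46/111) - 26754 = 1670929/111 - 26754 = -1298765/111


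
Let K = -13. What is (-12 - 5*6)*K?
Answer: 546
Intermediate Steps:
(-12 - 5*6)*K = (-12 - 5*6)*(-13) = (-12 - 30)*(-13) = -42*(-13) = 546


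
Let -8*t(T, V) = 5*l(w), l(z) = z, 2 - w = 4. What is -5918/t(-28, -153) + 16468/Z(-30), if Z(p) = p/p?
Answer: 58668/5 ≈ 11734.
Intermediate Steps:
Z(p) = 1
w = -2 (w = 2 - 1*4 = 2 - 4 = -2)
t(T, V) = 5/4 (t(T, V) = -5*(-2)/8 = -⅛*(-10) = 5/4)
-5918/t(-28, -153) + 16468/Z(-30) = -5918/5/4 + 16468/1 = -5918*⅘ + 16468*1 = -23672/5 + 16468 = 58668/5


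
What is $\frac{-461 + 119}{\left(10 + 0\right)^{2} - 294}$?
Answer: $\frac{171}{97} \approx 1.7629$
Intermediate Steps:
$\frac{-461 + 119}{\left(10 + 0\right)^{2} - 294} = - \frac{342}{10^{2} - 294} = - \frac{342}{100 - 294} = - \frac{342}{-194} = \left(-342\right) \left(- \frac{1}{194}\right) = \frac{171}{97}$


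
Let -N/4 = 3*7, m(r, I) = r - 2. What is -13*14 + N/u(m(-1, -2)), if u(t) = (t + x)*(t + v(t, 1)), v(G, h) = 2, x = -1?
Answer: -203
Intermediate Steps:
m(r, I) = -2 + r
N = -84 (N = -12*7 = -4*21 = -84)
u(t) = (-1 + t)*(2 + t) (u(t) = (t - 1)*(t + 2) = (-1 + t)*(2 + t))
-13*14 + N/u(m(-1, -2)) = -13*14 - 84/(-2 + (-2 - 1) + (-2 - 1)²) = -182 - 84/(-2 - 3 + (-3)²) = -182 - 84/(-2 - 3 + 9) = -182 - 84/4 = -182 - 84*¼ = -182 - 21 = -203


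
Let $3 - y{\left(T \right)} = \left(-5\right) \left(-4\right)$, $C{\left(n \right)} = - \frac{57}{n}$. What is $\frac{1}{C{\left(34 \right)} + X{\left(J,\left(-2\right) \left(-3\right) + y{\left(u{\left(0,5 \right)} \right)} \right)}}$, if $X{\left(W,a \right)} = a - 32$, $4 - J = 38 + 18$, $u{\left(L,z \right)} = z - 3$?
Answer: $- \frac{34}{1519} \approx -0.022383$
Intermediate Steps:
$u{\left(L,z \right)} = -3 + z$
$y{\left(T \right)} = -17$ ($y{\left(T \right)} = 3 - \left(-5\right) \left(-4\right) = 3 - 20 = -17$)
$J = -52$ ($J = 4 - \left(38 + 18\right) = 4 - 56 = -52$)
$X{\left(W,a \right)} = -32 + a$
$\frac{1}{C{\left(34 \right)} + X{\left(J,\left(-2\right) \left(-3\right) + y{\left(u{\left(0,5 \right)} \right)} \right)}} = \frac{1}{- \frac{57}{34} - 43} = \frac{1}{- \frac{1519}{34}} = - \frac{34}{1519}$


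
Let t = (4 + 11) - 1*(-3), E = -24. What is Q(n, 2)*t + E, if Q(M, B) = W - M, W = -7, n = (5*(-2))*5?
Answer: 750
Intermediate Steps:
n = -50 (n = -10*5 = -50)
Q(M, B) = -7 - M
t = 18 (t = 15 + 3 = 18)
Q(n, 2)*t + E = (-7 - 1*(-50))*18 - 24 = (-7 + 50)*18 - 24 = 43*18 - 24 = 774 - 24 = 750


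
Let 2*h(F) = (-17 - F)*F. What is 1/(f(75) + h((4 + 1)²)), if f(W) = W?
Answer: -1/450 ≈ -0.0022222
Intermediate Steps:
h(F) = F*(-17 - F)/2 (h(F) = ((-17 - F)*F)/2 = (F*(-17 - F))/2 = F*(-17 - F)/2)
1/(f(75) + h((4 + 1)²)) = 1/(75 - (4 + 1)²*(17 + (4 + 1)²)/2) = 1/(75 - ½*5²*(17 + 5²)) = 1/(75 - ½*25*(17 + 25)) = 1/(75 - ½*25*42) = 1/(75 - 525) = 1/(-450) = -1/450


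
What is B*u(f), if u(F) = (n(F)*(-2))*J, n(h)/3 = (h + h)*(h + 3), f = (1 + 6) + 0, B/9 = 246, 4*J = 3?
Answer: -1394820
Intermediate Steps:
J = ¾ (J = (¼)*3 = ¾ ≈ 0.75000)
B = 2214 (B = 9*246 = 2214)
f = 7 (f = 7 + 0 = 7)
n(h) = 6*h*(3 + h) (n(h) = 3*((h + h)*(h + 3)) = 3*((2*h)*(3 + h)) = 3*(2*h*(3 + h)) = 6*h*(3 + h))
u(F) = -9*F*(3 + F) (u(F) = ((6*F*(3 + F))*(-2))*(¾) = -12*F*(3 + F)*(¾) = -9*F*(3 + F))
B*u(f) = 2214*(-9*7*(3 + 7)) = 2214*(-9*7*10) = 2214*(-630) = -1394820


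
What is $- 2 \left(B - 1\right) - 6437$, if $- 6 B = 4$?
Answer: $- \frac{19301}{3} \approx -6433.7$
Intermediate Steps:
$B = - \frac{2}{3}$ ($B = \left(- \frac{1}{6}\right) 4 = - \frac{2}{3} \approx -0.66667$)
$- 2 \left(B - 1\right) - 6437 = - 2 \left(- \frac{2}{3} - 1\right) - 6437 = \left(-2\right) \left(- \frac{5}{3}\right) - 6437 = \frac{10}{3} - 6437 = - \frac{19301}{3}$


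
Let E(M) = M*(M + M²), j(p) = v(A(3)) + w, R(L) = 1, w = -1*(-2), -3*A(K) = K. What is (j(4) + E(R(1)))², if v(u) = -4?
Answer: 0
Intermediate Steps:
A(K) = -K/3
w = 2
j(p) = -2 (j(p) = -4 + 2 = -2)
(j(4) + E(R(1)))² = (-2 + 1²*(1 + 1))² = (-2 + 1*2)² = (-2 + 2)² = 0² = 0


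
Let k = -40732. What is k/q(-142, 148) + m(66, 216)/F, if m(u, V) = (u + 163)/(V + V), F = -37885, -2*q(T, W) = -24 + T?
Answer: -666632965247/1358404560 ≈ -490.75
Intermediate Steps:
q(T, W) = 12 - T/2 (q(T, W) = -(-24 + T)/2 = 12 - T/2)
m(u, V) = (163 + u)/(2*V) (m(u, V) = (163 + u)/((2*V)) = (163 + u)*(1/(2*V)) = (163 + u)/(2*V))
k/q(-142, 148) + m(66, 216)/F = -40732/(12 - ½*(-142)) + ((½)*(163 + 66)/216)/(-37885) = -40732/(12 + 71) + ((½)*(1/216)*229)*(-1/37885) = -40732/83 + (229/432)*(-1/37885) = -40732*1/83 - 229/16366320 = -40732/83 - 229/16366320 = -666632965247/1358404560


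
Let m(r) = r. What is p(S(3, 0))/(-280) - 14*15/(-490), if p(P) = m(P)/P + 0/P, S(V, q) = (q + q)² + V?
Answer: 17/40 ≈ 0.42500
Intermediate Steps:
S(V, q) = V + 4*q² (S(V, q) = (2*q)² + V = 4*q² + V = V + 4*q²)
p(P) = 1 (p(P) = P/P + 0/P = 1 + 0 = 1)
p(S(3, 0))/(-280) - 14*15/(-490) = 1/(-280) - 14*15/(-490) = 1*(-1/280) - 210*(-1/490) = -1/280 + 3/7 = 17/40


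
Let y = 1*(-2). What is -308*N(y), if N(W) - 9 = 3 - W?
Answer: -4312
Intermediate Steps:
y = -2
N(W) = 12 - W (N(W) = 9 + (3 - W) = 12 - W)
-308*N(y) = -308*(12 - 1*(-2)) = -308*(12 + 2) = -308*14 = -4312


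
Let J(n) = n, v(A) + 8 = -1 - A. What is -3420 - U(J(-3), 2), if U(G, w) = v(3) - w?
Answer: -3406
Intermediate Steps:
v(A) = -9 - A (v(A) = -8 + (-1 - A) = -9 - A)
U(G, w) = -12 - w (U(G, w) = (-9 - 1*3) - w = (-9 - 3) - w = -12 - w)
-3420 - U(J(-3), 2) = -3420 - (-12 - 1*2) = -3420 - (-12 - 2) = -3420 - 1*(-14) = -3420 + 14 = -3406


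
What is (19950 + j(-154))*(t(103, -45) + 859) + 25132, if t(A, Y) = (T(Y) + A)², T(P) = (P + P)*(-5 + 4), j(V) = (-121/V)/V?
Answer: 5321956763/7 ≈ 7.6028e+8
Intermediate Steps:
j(V) = -121/V²
T(P) = -2*P (T(P) = (2*P)*(-1) = -2*P)
t(A, Y) = (A - 2*Y)² (t(A, Y) = (-2*Y + A)² = (A - 2*Y)²)
(19950 + j(-154))*(t(103, -45) + 859) + 25132 = (19950 - 121/(-154)²)*((103 - 2*(-45))² + 859) + 25132 = (19950 - 121*1/23716)*((103 + 90)² + 859) + 25132 = (19950 - 1/196)*(193² + 859) + 25132 = 3910199*(37249 + 859)/196 + 25132 = (3910199/196)*38108 + 25132 = 5321780839/7 + 25132 = 5321956763/7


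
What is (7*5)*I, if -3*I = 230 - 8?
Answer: -2590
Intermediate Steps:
I = -74 (I = -(230 - 8)/3 = -⅓*222 = -74)
(7*5)*I = (7*5)*(-74) = 35*(-74) = -2590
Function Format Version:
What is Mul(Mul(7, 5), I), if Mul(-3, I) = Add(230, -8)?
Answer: -2590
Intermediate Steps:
I = -74 (I = Mul(Rational(-1, 3), Add(230, -8)) = Mul(Rational(-1, 3), 222) = -74)
Mul(Mul(7, 5), I) = Mul(Mul(7, 5), -74) = Mul(35, -74) = -2590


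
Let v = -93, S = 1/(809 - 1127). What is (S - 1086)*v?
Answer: 10705819/106 ≈ 1.0100e+5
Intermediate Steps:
S = -1/318 (S = 1/(-318) = -1/318 ≈ -0.0031447)
(S - 1086)*v = (-1/318 - 1086)*(-93) = -345349/318*(-93) = 10705819/106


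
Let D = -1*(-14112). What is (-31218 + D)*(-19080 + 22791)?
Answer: -63480366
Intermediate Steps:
D = 14112
(-31218 + D)*(-19080 + 22791) = (-31218 + 14112)*(-19080 + 22791) = -17106*3711 = -63480366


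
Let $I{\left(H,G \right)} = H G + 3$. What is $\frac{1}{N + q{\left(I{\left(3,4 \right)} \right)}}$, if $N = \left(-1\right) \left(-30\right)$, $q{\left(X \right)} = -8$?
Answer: $\frac{1}{22} \approx 0.045455$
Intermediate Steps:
$I{\left(H,G \right)} = 3 + G H$ ($I{\left(H,G \right)} = G H + 3 = 3 + G H$)
$N = 30$
$\frac{1}{N + q{\left(I{\left(3,4 \right)} \right)}} = \frac{1}{30 - 8} = \frac{1}{22}$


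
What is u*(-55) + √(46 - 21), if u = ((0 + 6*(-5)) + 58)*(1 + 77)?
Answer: -120115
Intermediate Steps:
u = 2184 (u = ((0 - 30) + 58)*78 = (-30 + 58)*78 = 28*78 = 2184)
u*(-55) + √(46 - 21) = 2184*(-55) + √(46 - 21) = -120120 + √25 = -120120 + 5 = -120115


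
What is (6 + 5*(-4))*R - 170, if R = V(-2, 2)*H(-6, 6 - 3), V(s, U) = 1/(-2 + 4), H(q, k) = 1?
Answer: -177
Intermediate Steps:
V(s, U) = ½ (V(s, U) = 1/2 = ½)
R = ½ (R = (½)*1 = ½ ≈ 0.50000)
(6 + 5*(-4))*R - 170 = (6 + 5*(-4))*(½) - 170 = (6 - 20)*(½) - 170 = -14*½ - 170 = -7 - 170 = -177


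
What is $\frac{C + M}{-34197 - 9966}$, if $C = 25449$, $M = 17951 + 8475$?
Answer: $- \frac{51875}{44163} \approx -1.1746$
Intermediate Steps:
$M = 26426$
$\frac{C + M}{-34197 - 9966} = \frac{25449 + 26426}{-34197 - 9966} = \frac{51875}{-44163} = 51875 \left(- \frac{1}{44163}\right) = - \frac{51875}{44163}$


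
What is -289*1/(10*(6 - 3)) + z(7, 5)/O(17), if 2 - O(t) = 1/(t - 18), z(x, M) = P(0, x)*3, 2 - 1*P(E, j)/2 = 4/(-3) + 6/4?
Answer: -179/30 ≈ -5.9667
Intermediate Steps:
P(E, j) = 11/3 (P(E, j) = 4 - 2*(4/(-3) + 6/4) = 4 - 2*(4*(-⅓) + 6*(¼)) = 4 - 2*(-4/3 + 3/2) = 4 - 2*⅙ = 4 - ⅓ = 11/3)
z(x, M) = 11 (z(x, M) = (11/3)*3 = 11)
O(t) = 2 - 1/(-18 + t) (O(t) = 2 - 1/(t - 18) = 2 - 1/(-18 + t))
-289*1/(10*(6 - 3)) + z(7, 5)/O(17) = -289*1/(10*(6 - 3)) + 11/(((-37 + 2*17)/(-18 + 17))) = -289/(3*10) + 11/(((-37 + 34)/(-1))) = -289/30 + 11/((-1*(-3))) = -289*1/30 + 11/3 = -289/30 + 11*(⅓) = -289/30 + 11/3 = -179/30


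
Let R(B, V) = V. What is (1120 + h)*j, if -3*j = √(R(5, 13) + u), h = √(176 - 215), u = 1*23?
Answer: -2240 - 2*I*√39 ≈ -2240.0 - 12.49*I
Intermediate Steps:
u = 23
h = I*√39 (h = √(-39) = I*√39 ≈ 6.245*I)
j = -2 (j = -√(13 + 23)/3 = -√36/3 = -⅓*6 = -2)
(1120 + h)*j = (1120 + I*√39)*(-2) = -2240 - 2*I*√39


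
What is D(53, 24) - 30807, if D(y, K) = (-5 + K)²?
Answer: -30446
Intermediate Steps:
D(53, 24) - 30807 = (-5 + 24)² - 30807 = 19² - 30807 = 361 - 30807 = -30446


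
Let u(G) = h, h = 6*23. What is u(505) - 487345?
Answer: -487207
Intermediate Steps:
h = 138
u(G) = 138
u(505) - 487345 = 138 - 487345 = -487207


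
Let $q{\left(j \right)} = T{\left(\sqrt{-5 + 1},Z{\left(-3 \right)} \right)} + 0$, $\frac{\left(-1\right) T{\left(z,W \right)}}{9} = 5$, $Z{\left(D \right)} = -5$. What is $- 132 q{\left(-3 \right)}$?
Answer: $5940$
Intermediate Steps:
$T{\left(z,W \right)} = -45$ ($T{\left(z,W \right)} = \left(-9\right) 5 = -45$)
$q{\left(j \right)} = -45$ ($q{\left(j \right)} = -45 + 0 = -45$)
$- 132 q{\left(-3 \right)} = \left(-132\right) \left(-45\right) = 5940$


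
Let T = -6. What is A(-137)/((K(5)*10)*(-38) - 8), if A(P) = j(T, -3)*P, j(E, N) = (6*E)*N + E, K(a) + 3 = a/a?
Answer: -6987/376 ≈ -18.582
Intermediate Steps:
K(a) = -2 (K(a) = -3 + a/a = -3 + 1 = -2)
j(E, N) = E + 6*E*N (j(E, N) = 6*E*N + E = E + 6*E*N)
A(P) = 102*P (A(P) = (-6*(1 + 6*(-3)))*P = (-6*(1 - 18))*P = (-6*(-17))*P = 102*P)
A(-137)/((K(5)*10)*(-38) - 8) = (102*(-137))/(-2*10*(-38) - 8) = -13974/(-20*(-38) - 8) = -13974/(760 - 8) = -13974/752 = -13974*1/752 = -6987/376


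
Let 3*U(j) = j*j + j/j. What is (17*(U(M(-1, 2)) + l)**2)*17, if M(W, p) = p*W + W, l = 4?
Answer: 139876/9 ≈ 15542.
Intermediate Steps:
M(W, p) = W + W*p (M(W, p) = W*p + W = W + W*p)
U(j) = 1/3 + j**2/3 (U(j) = (j*j + j/j)/3 = (j**2 + 1)/3 = (1 + j**2)/3 = 1/3 + j**2/3)
(17*(U(M(-1, 2)) + l)**2)*17 = (17*((1/3 + (-(1 + 2))**2/3) + 4)**2)*17 = (17*((1/3 + (-1*3)**2/3) + 4)**2)*17 = (17*((1/3 + (1/3)*(-3)**2) + 4)**2)*17 = (17*((1/3 + (1/3)*9) + 4)**2)*17 = (17*((1/3 + 3) + 4)**2)*17 = (17*(10/3 + 4)**2)*17 = (17*(22/3)**2)*17 = (17*(484/9))*17 = (8228/9)*17 = 139876/9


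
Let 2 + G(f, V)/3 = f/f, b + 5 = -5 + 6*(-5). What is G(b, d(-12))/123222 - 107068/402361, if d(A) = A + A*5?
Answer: -4398113393/16526575714 ≈ -0.26612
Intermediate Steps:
d(A) = 6*A (d(A) = A + 5*A = 6*A)
b = -40 (b = -5 + (-5 + 6*(-5)) = -5 + (-5 - 30) = -5 - 35 = -40)
G(f, V) = -3 (G(f, V) = -6 + 3*(f/f) = -6 + 3*1 = -6 + 3 = -3)
G(b, d(-12))/123222 - 107068/402361 = -3/123222 - 107068/402361 = -3*1/123222 - 107068*1/402361 = -1/41074 - 107068/402361 = -4398113393/16526575714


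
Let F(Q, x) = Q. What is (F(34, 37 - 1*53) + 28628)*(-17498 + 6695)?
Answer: -309635586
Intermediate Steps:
(F(34, 37 - 1*53) + 28628)*(-17498 + 6695) = (34 + 28628)*(-17498 + 6695) = 28662*(-10803) = -309635586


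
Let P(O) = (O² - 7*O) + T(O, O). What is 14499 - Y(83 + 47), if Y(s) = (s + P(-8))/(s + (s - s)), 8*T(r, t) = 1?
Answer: 15076959/1040 ≈ 14497.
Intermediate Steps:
T(r, t) = ⅛ (T(r, t) = (⅛)*1 = ⅛)
P(O) = ⅛ + O² - 7*O (P(O) = (O² - 7*O) + ⅛ = ⅛ + O² - 7*O)
Y(s) = (961/8 + s)/s (Y(s) = (s + (⅛ + (-8)² - 7*(-8)))/(s + (s - s)) = (s + (⅛ + 64 + 56))/(s + 0) = (s + 961/8)/s = (961/8 + s)/s)
14499 - Y(83 + 47) = 14499 - (961/8 + (83 + 47))/(83 + 47) = 14499 - (961/8 + 130)/130 = 14499 - 2001/(130*8) = 14499 - 1*2001/1040 = 14499 - 2001/1040 = 15076959/1040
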